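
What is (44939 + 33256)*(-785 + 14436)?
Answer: 1067439945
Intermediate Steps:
(44939 + 33256)*(-785 + 14436) = 78195*13651 = 1067439945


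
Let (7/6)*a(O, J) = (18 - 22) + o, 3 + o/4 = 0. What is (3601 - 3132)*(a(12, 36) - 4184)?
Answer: -1968728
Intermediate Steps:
o = -12 (o = -12 + 4*0 = -12 + 0 = -12)
a(O, J) = -96/7 (a(O, J) = 6*((18 - 22) - 12)/7 = 6*(-4 - 12)/7 = (6/7)*(-16) = -96/7)
(3601 - 3132)*(a(12, 36) - 4184) = (3601 - 3132)*(-96/7 - 4184) = 469*(-29384/7) = -1968728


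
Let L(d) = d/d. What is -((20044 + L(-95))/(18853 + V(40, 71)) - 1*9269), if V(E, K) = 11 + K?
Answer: 35097694/3787 ≈ 9267.9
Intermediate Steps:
L(d) = 1
-((20044 + L(-95))/(18853 + V(40, 71)) - 1*9269) = -((20044 + 1)/(18853 + (11 + 71)) - 1*9269) = -(20045/(18853 + 82) - 9269) = -(20045/18935 - 9269) = -(20045*(1/18935) - 9269) = -(4009/3787 - 9269) = -1*(-35097694/3787) = 35097694/3787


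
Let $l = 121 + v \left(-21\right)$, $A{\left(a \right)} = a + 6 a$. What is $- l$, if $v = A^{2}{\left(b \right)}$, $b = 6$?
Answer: $36923$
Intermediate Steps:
$A{\left(a \right)} = 7 a$
$v = 1764$ ($v = \left(7 \cdot 6\right)^{2} = 42^{2} = 1764$)
$l = -36923$ ($l = 121 + 1764 \left(-21\right) = 121 - 37044 = -36923$)
$- l = \left(-1\right) \left(-36923\right) = 36923$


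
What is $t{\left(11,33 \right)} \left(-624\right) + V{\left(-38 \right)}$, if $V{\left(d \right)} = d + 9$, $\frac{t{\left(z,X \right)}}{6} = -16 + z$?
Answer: $18691$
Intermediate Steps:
$t{\left(z,X \right)} = -96 + 6 z$ ($t{\left(z,X \right)} = 6 \left(-16 + z\right) = -96 + 6 z$)
$V{\left(d \right)} = 9 + d$
$t{\left(11,33 \right)} \left(-624\right) + V{\left(-38 \right)} = \left(-96 + 6 \cdot 11\right) \left(-624\right) + \left(9 - 38\right) = \left(-96 + 66\right) \left(-624\right) - 29 = \left(-30\right) \left(-624\right) - 29 = 18720 - 29 = 18691$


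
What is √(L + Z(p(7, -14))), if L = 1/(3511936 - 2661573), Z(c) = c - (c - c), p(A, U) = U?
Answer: I*√10123640394403/850363 ≈ 3.7417*I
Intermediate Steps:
Z(c) = c (Z(c) = c - 1*0 = c + 0 = c)
L = 1/850363 ≈ 1.1760e-6
√(L + Z(p(7, -14))) = √(1/850363 - 14) = √(-11905081/850363) = I*√10123640394403/850363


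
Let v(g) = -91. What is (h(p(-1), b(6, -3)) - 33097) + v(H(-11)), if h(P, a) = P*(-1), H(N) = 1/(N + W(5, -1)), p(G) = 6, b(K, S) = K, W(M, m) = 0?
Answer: -33194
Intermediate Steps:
H(N) = 1/N (H(N) = 1/(N + 0) = 1/N)
h(P, a) = -P
(h(p(-1), b(6, -3)) - 33097) + v(H(-11)) = (-1*6 - 33097) - 91 = (-6 - 33097) - 91 = -33103 - 91 = -33194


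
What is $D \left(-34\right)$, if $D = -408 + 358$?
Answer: $1700$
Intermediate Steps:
$D = -50$
$D \left(-34\right) = \left(-50\right) \left(-34\right) = 1700$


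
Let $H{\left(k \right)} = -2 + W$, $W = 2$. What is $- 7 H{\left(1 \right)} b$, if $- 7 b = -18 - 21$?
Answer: $0$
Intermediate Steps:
$b = \frac{39}{7}$ ($b = - \frac{-18 - 21}{7} = \left(- \frac{1}{7}\right) \left(-39\right) = \frac{39}{7} \approx 5.5714$)
$H{\left(k \right)} = 0$ ($H{\left(k \right)} = -2 + 2 = 0$)
$- 7 H{\left(1 \right)} b = \left(-7\right) 0 \cdot \frac{39}{7} = 0 \cdot \frac{39}{7} = 0$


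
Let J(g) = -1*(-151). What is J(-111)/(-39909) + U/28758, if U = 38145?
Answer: 505995449/382567674 ≈ 1.3226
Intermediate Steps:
J(g) = 151
J(-111)/(-39909) + U/28758 = 151/(-39909) + 38145/28758 = 151*(-1/39909) + 38145*(1/28758) = -151/39909 + 12715/9586 = 505995449/382567674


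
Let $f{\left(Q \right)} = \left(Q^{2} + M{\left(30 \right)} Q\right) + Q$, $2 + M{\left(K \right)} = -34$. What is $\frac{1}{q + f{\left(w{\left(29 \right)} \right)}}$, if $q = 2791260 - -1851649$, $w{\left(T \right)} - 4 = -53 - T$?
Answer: $\frac{1}{4651723} \approx 2.1497 \cdot 10^{-7}$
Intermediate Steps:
$w{\left(T \right)} = -49 - T$ ($w{\left(T \right)} = 4 - \left(53 + T\right) = -49 - T$)
$M{\left(K \right)} = -36$ ($M{\left(K \right)} = -2 - 34 = -36$)
$f{\left(Q \right)} = Q^{2} - 35 Q$ ($f{\left(Q \right)} = \left(Q^{2} - 36 Q\right) + Q = Q^{2} - 35 Q$)
$q = 4642909$ ($q = 2791260 + 1851649 = 4642909$)
$\frac{1}{q + f{\left(w{\left(29 \right)} \right)}} = \frac{1}{4642909 + \left(-49 - 29\right) \left(-35 - 78\right)} = \frac{1}{4642909 - 78 \left(-35 - 78\right)} = \frac{1}{4642909 - -8814} = \frac{1}{4642909 + 8814} = \frac{1}{4651723}$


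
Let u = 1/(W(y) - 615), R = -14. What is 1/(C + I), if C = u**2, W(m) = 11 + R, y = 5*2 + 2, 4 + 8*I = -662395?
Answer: -763848/63246518917 ≈ -1.2077e-5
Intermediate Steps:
I = -662399/8 (I = -1/2 + (1/8)*(-662395) = -1/2 - 662395/8 = -662399/8 ≈ -82800.)
y = 12 (y = 10 + 2 = 12)
W(m) = -3 (W(m) = 11 - 14 = -3)
u = -1/618 (u = 1/(-3 - 615) = 1/(-618) = -1/618 ≈ -0.0016181)
C = 1/381924 (C = (-1/618)**2 = 1/381924 ≈ 2.6183e-6)
1/(C + I) = 1/(1/381924 - 662399/8) = 1/(-63246518917/763848) = -763848/63246518917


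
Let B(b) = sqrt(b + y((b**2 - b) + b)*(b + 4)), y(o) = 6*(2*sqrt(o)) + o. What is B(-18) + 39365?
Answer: 39365 + 3*I*sqrt(842) ≈ 39365.0 + 87.052*I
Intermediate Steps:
y(o) = o + 12*sqrt(o) (y(o) = 12*sqrt(o) + o = o + 12*sqrt(o))
B(b) = sqrt(b + (4 + b)*(b**2 + 12*sqrt(b**2))) (B(b) = sqrt(b + (((b**2 - b) + b) + 12*sqrt((b**2 - b) + b))*(b + 4)) = sqrt(b + (b**2 + 12*sqrt(b**2))*(4 + b)) = sqrt(b + (4 + b)*(b**2 + 12*sqrt(b**2))))
B(-18) + 39365 = sqrt(-18 + 4*(-18)**2 + 48*sqrt((-18)**2) - 18*((-18)**2 + 12*sqrt((-18)**2))) + 39365 = sqrt(-18 + 4*324 + 48*sqrt(324) - 18*(324 + 12*sqrt(324))) + 39365 = sqrt(-18 + 1296 + 48*18 - 18*(324 + 12*18)) + 39365 = sqrt(-18 + 1296 + 864 - 18*(324 + 216)) + 39365 = sqrt(-18 + 1296 + 864 - 18*540) + 39365 = sqrt(-18 + 1296 + 864 - 9720) + 39365 = sqrt(-7578) + 39365 = 3*I*sqrt(842) + 39365 = 39365 + 3*I*sqrt(842)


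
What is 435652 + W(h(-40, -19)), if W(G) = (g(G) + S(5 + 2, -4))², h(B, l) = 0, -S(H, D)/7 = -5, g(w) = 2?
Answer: 437021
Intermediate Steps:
S(H, D) = 35 (S(H, D) = -7*(-5) = 35)
W(G) = 1369 (W(G) = (2 + 35)² = 37² = 1369)
435652 + W(h(-40, -19)) = 435652 + 1369 = 437021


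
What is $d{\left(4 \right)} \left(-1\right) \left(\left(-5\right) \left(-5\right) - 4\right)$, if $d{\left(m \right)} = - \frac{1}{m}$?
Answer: $\frac{21}{4} \approx 5.25$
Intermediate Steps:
$d{\left(4 \right)} \left(-1\right) \left(\left(-5\right) \left(-5\right) - 4\right) = - \frac{1}{4} \left(-1\right) \left(\left(-5\right) \left(-5\right) - 4\right) = \left(-1\right) \frac{1}{4} \left(-1\right) \left(25 - 4\right) = \left(- \frac{1}{4}\right) \left(-1\right) 21 = \frac{1}{4} \cdot 21 = \frac{21}{4}$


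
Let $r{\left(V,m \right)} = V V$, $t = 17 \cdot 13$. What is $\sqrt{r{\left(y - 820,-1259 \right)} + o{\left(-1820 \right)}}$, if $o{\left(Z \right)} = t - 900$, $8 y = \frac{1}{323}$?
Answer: $\frac{\sqrt{4485114495617}}{2584} \approx 819.59$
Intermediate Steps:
$y = \frac{1}{2584}$ ($y = \frac{1}{8 \cdot 323} = \frac{1}{8} \cdot \frac{1}{323} = \frac{1}{2584} \approx 0.000387$)
$t = 221$
$r{\left(V,m \right)} = V^{2}$
$o{\left(Z \right)} = -679$ ($o{\left(Z \right)} = 221 - 900 = -679$)
$\sqrt{r{\left(y - 820,-1259 \right)} + o{\left(-1820 \right)}} = \sqrt{\left(\frac{1}{2584} - 820\right)^{2} - 679} = \sqrt{\left(- \frac{2118879}{2584}\right)^{2} - 679} = \sqrt{\frac{4489648216641}{6677056} - 679} = \sqrt{\frac{4485114495617}{6677056}} = \frac{\sqrt{4485114495617}}{2584}$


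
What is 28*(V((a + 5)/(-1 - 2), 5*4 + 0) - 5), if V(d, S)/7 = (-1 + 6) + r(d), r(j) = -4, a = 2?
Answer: 56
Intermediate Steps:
V(d, S) = 7 (V(d, S) = 7*((-1 + 6) - 4) = 7*(5 - 4) = 7*1 = 7)
28*(V((a + 5)/(-1 - 2), 5*4 + 0) - 5) = 28*(7 - 5) = 28*2 = 56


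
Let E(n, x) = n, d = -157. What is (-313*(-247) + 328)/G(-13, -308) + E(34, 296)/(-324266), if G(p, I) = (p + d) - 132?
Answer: -12587849121/48964166 ≈ -257.08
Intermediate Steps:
G(p, I) = -289 + p (G(p, I) = (p - 157) - 132 = (-157 + p) - 132 = -289 + p)
(-313*(-247) + 328)/G(-13, -308) + E(34, 296)/(-324266) = (-313*(-247) + 328)/(-289 - 13) + 34/(-324266) = (77311 + 328)/(-302) + 34*(-1/324266) = 77639*(-1/302) - 17/162133 = -77639/302 - 17/162133 = -12587849121/48964166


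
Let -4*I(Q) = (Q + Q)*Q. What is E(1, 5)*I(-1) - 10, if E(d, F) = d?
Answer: -21/2 ≈ -10.500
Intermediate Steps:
I(Q) = -Q**2/2 (I(Q) = -(Q + Q)*Q/4 = -2*Q*Q/4 = -Q**2/2)
E(1, 5)*I(-1) - 10 = 1*(-1/2*(-1)**2) - 10 = 1*(-1/2*1) - 10 = 1*(-1/2) - 10 = -1/2 - 10 = -21/2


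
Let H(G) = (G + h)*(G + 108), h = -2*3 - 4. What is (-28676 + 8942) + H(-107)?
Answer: -19851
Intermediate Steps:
h = -10 (h = -6 - 4 = -10)
H(G) = (-10 + G)*(108 + G) (H(G) = (G - 10)*(G + 108) = (-10 + G)*(108 + G))
(-28676 + 8942) + H(-107) = (-28676 + 8942) + (-1080 + (-107)**2 + 98*(-107)) = -19734 + (-1080 + 11449 - 10486) = -19734 - 117 = -19851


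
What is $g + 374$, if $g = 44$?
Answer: $418$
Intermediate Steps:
$g + 374 = 44 + 374 = 418$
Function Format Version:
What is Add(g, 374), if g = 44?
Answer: 418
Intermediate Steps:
Add(g, 374) = Add(44, 374) = 418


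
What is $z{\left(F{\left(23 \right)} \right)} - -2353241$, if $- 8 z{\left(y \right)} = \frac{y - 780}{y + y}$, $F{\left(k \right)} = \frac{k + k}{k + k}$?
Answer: $\frac{37652635}{16} \approx 2.3533 \cdot 10^{6}$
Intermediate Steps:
$F{\left(k \right)} = 1$ ($F{\left(k \right)} = \frac{2 k}{2 k} = 2 k \frac{1}{2 k} = 1$)
$z{\left(y \right)} = - \frac{-780 + y}{16 y}$ ($z{\left(y \right)} = - \frac{\left(y - 780\right) \frac{1}{y + y}}{8} = - \frac{\left(-780 + y\right) \frac{1}{2 y}}{8} = - \frac{\frac{1}{2} \frac{1}{y} \left(-780 + y\right)}{8} = - \frac{-780 + y}{16 y}$)
$z{\left(F{\left(23 \right)} \right)} - -2353241 = \frac{780 - 1}{16 \cdot 1} - -2353241 = \frac{1}{16} \cdot 1 \left(780 - 1\right) + 2353241 = \frac{1}{16} \cdot 1 \cdot 779 + 2353241 = \frac{779}{16} + 2353241 = \frac{37652635}{16}$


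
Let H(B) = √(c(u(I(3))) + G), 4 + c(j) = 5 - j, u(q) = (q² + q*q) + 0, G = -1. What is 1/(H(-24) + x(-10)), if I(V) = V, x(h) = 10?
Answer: 5/59 - 3*I*√2/118 ≈ 0.084746 - 0.035955*I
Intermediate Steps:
u(q) = 2*q² (u(q) = (q² + q²) + 0 = 2*q² + 0 = 2*q²)
c(j) = 1 - j (c(j) = -4 + (5 - j) = 1 - j)
H(B) = 3*I*√2 (H(B) = √((1 - 2*3²) - 1) = √((1 - 2*9) - 1) = √((1 - 1*18) - 1) = √((1 - 18) - 1) = √(-17 - 1) = √(-18) = 3*I*√2)
1/(H(-24) + x(-10)) = 1/(3*I*√2 + 10) = 1/(10 + 3*I*√2)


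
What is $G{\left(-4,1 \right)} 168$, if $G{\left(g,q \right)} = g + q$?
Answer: $-504$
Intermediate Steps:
$G{\left(-4,1 \right)} 168 = \left(-4 + 1\right) 168 = \left(-3\right) 168 = -504$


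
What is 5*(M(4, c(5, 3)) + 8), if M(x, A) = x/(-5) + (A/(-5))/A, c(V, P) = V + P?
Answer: 35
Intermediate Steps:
c(V, P) = P + V
M(x, A) = -⅕ - x/5 (M(x, A) = x*(-⅕) + (A*(-⅕))/A = -x/5 + (-A/5)/A = -x/5 - ⅕ = -⅕ - x/5)
5*(M(4, c(5, 3)) + 8) = 5*((-⅕ - ⅕*4) + 8) = 5*((-⅕ - ⅘) + 8) = 5*(-1 + 8) = 5*7 = 35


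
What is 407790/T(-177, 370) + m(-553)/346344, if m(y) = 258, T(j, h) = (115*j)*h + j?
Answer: -7738471433/144916621516 ≈ -0.053399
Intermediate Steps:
T(j, h) = j + 115*h*j (T(j, h) = 115*h*j + j = j + 115*h*j)
407790/T(-177, 370) + m(-553)/346344 = 407790/((-177*(1 + 115*370))) + 258/346344 = 407790/((-177*(1 + 42550))) + 258*(1/346344) = 407790/((-177*42551)) + 43/57724 = 407790/(-7531527) + 43/57724 = 407790*(-1/7531527) + 43/57724 = -135930/2510509 + 43/57724 = -7738471433/144916621516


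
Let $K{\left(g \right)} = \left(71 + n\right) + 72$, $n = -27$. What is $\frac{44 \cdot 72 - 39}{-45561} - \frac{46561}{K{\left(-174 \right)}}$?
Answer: $- \frac{707242895}{1761692} \approx -401.46$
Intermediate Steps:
$K{\left(g \right)} = 116$ ($K{\left(g \right)} = \left(71 - 27\right) + 72 = 44 + 72 = 116$)
$\frac{44 \cdot 72 - 39}{-45561} - \frac{46561}{K{\left(-174 \right)}} = \frac{44 \cdot 72 - 39}{-45561} - \frac{46561}{116} = \left(3168 - 39\right) \left(- \frac{1}{45561}\right) - \frac{46561}{116} = 3129 \left(- \frac{1}{45561}\right) - \frac{46561}{116} = - \frac{1043}{15187} - \frac{46561}{116} = - \frac{707242895}{1761692}$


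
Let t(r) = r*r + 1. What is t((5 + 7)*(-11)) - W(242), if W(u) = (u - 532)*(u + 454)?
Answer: 219265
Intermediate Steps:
t(r) = 1 + r**2 (t(r) = r**2 + 1 = 1 + r**2)
W(u) = (-532 + u)*(454 + u)
t((5 + 7)*(-11)) - W(242) = (1 + ((5 + 7)*(-11))**2) - (-241528 + 242**2 - 78*242) = (1 + (12*(-11))**2) - (-241528 + 58564 - 18876) = (1 + (-132)**2) - 1*(-201840) = (1 + 17424) + 201840 = 17425 + 201840 = 219265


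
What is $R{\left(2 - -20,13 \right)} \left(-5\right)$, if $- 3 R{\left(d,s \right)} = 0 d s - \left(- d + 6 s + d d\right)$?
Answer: $-900$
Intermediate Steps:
$R{\left(d,s \right)} = 2 s - \frac{d}{3} + \frac{d^{2}}{3}$ ($R{\left(d,s \right)} = - \frac{0 d s - \left(- d + 6 s + d d\right)}{3} = - \frac{0 s - \left(d^{2} - d + 6 s\right)}{3} = - \frac{0 - \left(d^{2} - d + 6 s\right)}{3} = - \frac{d - d^{2} - 6 s}{3} = 2 s - \frac{d}{3} + \frac{d^{2}}{3}$)
$R{\left(2 - -20,13 \right)} \left(-5\right) = \left(2 \cdot 13 - \frac{2 - -20}{3} + \frac{\left(2 - -20\right)^{2}}{3}\right) \left(-5\right) = \left(26 - \frac{2 + 20}{3} + \frac{\left(2 + 20\right)^{2}}{3}\right) \left(-5\right) = \left(26 - \frac{22}{3} + \frac{22^{2}}{3}\right) \left(-5\right) = \left(26 - \frac{22}{3} + \frac{1}{3} \cdot 484\right) \left(-5\right) = \left(26 - \frac{22}{3} + \frac{484}{3}\right) \left(-5\right) = 180 \left(-5\right) = -900$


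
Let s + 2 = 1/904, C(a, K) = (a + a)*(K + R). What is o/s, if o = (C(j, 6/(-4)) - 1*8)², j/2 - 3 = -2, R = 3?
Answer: -3616/1807 ≈ -2.0011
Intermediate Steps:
j = 2 (j = 6 + 2*(-2) = 6 - 4 = 2)
C(a, K) = 2*a*(3 + K) (C(a, K) = (a + a)*(K + 3) = (2*a)*(3 + K) = 2*a*(3 + K))
s = -1807/904 (s = -2 + 1/904 = -1807/904 ≈ -1.9989)
o = 4 (o = (2*2*(3 + 6/(-4)) - 1*8)² = (2*2*(3 - ¼*6) - 8)² = (2*2*(3 - 3/2) - 8)² = (2*2*(3/2) - 8)² = (6 - 8)² = (-2)² = 4)
o/s = 4/(-1807/904) = 4*(-904/1807) = -3616/1807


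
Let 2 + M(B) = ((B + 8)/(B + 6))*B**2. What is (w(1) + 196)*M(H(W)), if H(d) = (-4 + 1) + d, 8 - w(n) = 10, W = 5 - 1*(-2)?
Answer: 16684/5 ≈ 3336.8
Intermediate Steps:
W = 7 (W = 5 + 2 = 7)
w(n) = -2 (w(n) = 8 - 1*10 = 8 - 10 = -2)
H(d) = -3 + d
M(B) = -2 + B**2*(8 + B)/(6 + B) (M(B) = -2 + ((B + 8)/(B + 6))*B**2 = -2 + ((8 + B)/(6 + B))*B**2 = -2 + B**2*(8 + B)/(6 + B))
(w(1) + 196)*M(H(W)) = (-2 + 196)*((-12 + (-3 + 7)**3 - 2*(-3 + 7) + 8*(-3 + 7)**2)/(6 + (-3 + 7))) = 194*((-12 + 4**3 - 2*4 + 8*4**2)/(6 + 4)) = 194*((-12 + 64 - 8 + 8*16)/10) = 194*((-12 + 64 - 8 + 128)/10) = 194*((1/10)*172) = 194*(86/5) = 16684/5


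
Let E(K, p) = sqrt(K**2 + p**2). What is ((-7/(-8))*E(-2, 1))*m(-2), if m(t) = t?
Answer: -7*sqrt(5)/4 ≈ -3.9131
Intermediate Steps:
((-7/(-8))*E(-2, 1))*m(-2) = ((-7/(-8))*sqrt((-2)**2 + 1**2))*(-2) = ((-7*(-1/8))*sqrt(4 + 1))*(-2) = (7*sqrt(5)/8)*(-2) = -7*sqrt(5)/4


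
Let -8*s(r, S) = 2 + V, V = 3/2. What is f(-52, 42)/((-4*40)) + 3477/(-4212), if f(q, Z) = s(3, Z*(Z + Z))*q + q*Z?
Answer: 569791/44928 ≈ 12.682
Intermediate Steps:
V = 3/2 (V = 3*(1/2) = 3/2 ≈ 1.5000)
s(r, S) = -7/16 (s(r, S) = -(2 + 3/2)/8 = -1/8*7/2 = -7/16)
f(q, Z) = -7*q/16 + Z*q (f(q, Z) = -7*q/16 + q*Z = -7*q/16 + Z*q)
f(-52, 42)/((-4*40)) + 3477/(-4212) = ((1/16)*(-52)*(-7 + 16*42))/((-4*40)) + 3477/(-4212) = ((1/16)*(-52)*(-7 + 672))/(-160) + 3477*(-1/4212) = ((1/16)*(-52)*665)*(-1/160) - 1159/1404 = -8645/4*(-1/160) - 1159/1404 = 1729/128 - 1159/1404 = 569791/44928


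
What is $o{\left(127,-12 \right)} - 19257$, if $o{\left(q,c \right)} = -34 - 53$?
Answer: $-19344$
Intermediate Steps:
$o{\left(q,c \right)} = -87$ ($o{\left(q,c \right)} = -34 - 53 = -87$)
$o{\left(127,-12 \right)} - 19257 = -87 - 19257 = -19344$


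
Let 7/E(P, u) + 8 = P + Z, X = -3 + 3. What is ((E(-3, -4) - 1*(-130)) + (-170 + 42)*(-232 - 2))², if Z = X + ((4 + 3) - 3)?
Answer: 904866561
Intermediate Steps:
X = 0
Z = 4 (Z = 0 + ((4 + 3) - 3) = 0 + (7 - 3) = 0 + 4 = 4)
E(P, u) = 7/(-4 + P) (E(P, u) = 7/(-8 + (P + 4)) = 7/(-8 + (4 + P)) = 7/(-4 + P))
((E(-3, -4) - 1*(-130)) + (-170 + 42)*(-232 - 2))² = ((7/(-4 - 3) - 1*(-130)) + (-170 + 42)*(-232 - 2))² = ((7/(-7) + 130) - 128*(-234))² = ((7*(-⅐) + 130) + 29952)² = ((-1 + 130) + 29952)² = (129 + 29952)² = 30081² = 904866561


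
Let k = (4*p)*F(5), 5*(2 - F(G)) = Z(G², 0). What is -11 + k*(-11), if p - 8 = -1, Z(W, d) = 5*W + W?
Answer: 8613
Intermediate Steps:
Z(W, d) = 6*W
p = 7 (p = 8 - 1 = 7)
F(G) = 2 - 6*G²/5
k = -784 (k = (4*7)*(2 - 6/5*5²) = 28*(2 - 6/5*25) = 28*(2 - 30) = 28*(-28) = -784)
-11 + k*(-11) = -11 - 784*(-11) = -11 + 8624 = 8613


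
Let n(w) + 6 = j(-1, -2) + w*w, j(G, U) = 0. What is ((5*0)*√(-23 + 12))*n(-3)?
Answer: 0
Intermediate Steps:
n(w) = -6 + w² (n(w) = -6 + (0 + w*w) = -6 + (0 + w²) = -6 + w²)
((5*0)*√(-23 + 12))*n(-3) = ((5*0)*√(-23 + 12))*(-6 + (-3)²) = (0*√(-11))*(-6 + 9) = (0*(I*√11))*3 = 0*3 = 0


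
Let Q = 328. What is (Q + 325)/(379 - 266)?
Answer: 653/113 ≈ 5.7788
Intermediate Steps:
(Q + 325)/(379 - 266) = (328 + 325)/(379 - 266) = 653/113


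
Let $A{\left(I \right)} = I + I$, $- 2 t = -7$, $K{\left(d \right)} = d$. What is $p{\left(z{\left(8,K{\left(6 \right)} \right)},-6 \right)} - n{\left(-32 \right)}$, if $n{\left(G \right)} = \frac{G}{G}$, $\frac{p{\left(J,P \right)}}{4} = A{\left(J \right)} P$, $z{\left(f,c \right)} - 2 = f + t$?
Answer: $-649$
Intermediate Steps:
$t = \frac{7}{2}$ ($t = \left(- \frac{1}{2}\right) \left(-7\right) = \frac{7}{2} \approx 3.5$)
$A{\left(I \right)} = 2 I$
$z{\left(f,c \right)} = \frac{11}{2} + f$ ($z{\left(f,c \right)} = 2 + \left(f + \frac{7}{2}\right) = 2 + \left(\frac{7}{2} + f\right) = \frac{11}{2} + f$)
$p{\left(J,P \right)} = 8 J P$ ($p{\left(J,P \right)} = 4 \cdot 2 J P = 8 J P$)
$n{\left(G \right)} = 1$
$p{\left(z{\left(8,K{\left(6 \right)} \right)},-6 \right)} - n{\left(-32 \right)} = 8 \left(\frac{11}{2} + 8\right) \left(-6\right) - 1 = 8 \cdot \frac{27}{2} \left(-6\right) - 1 = -648 - 1 = -649$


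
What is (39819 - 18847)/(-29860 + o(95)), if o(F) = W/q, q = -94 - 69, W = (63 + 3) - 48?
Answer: -244174/347657 ≈ -0.70234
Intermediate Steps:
W = 18 (W = 66 - 48 = 18)
q = -163
o(F) = -18/163 (o(F) = 18/(-163) = 18*(-1/163) = -18/163)
(39819 - 18847)/(-29860 + o(95)) = (39819 - 18847)/(-29860 - 18/163) = 20972/(-4867198/163) = 20972*(-163/4867198) = -244174/347657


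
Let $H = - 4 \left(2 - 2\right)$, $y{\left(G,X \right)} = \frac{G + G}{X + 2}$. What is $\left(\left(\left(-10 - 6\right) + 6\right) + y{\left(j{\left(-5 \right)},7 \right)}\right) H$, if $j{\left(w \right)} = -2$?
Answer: $0$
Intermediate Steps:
$y{\left(G,X \right)} = \frac{2 G}{2 + X}$
$H = 0$ ($H = \left(-4\right) 0 = 0$)
$\left(\left(\left(-10 - 6\right) + 6\right) + y{\left(j{\left(-5 \right)},7 \right)}\right) H = \left(\left(\left(-10 - 6\right) + 6\right) + 2 \left(-2\right) \frac{1}{2 + 7}\right) 0 = \left(\left(-16 + 6\right) + 2 \left(-2\right) \frac{1}{9}\right) 0 = \left(-10 + 2 \left(-2\right) \frac{1}{9}\right) 0 = \left(-10 - \frac{4}{9}\right) 0 = \left(- \frac{94}{9}\right) 0 = 0$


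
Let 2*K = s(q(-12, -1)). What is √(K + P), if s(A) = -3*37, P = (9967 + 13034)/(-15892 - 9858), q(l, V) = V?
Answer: I*√373922445/2575 ≈ 7.5095*I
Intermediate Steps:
P = -23001/25750 (P = 23001/(-25750) = 23001*(-1/25750) = -23001/25750 ≈ -0.89324)
s(A) = -111
K = -111/2 (K = (½)*(-111) = -111/2 ≈ -55.500)
√(K + P) = √(-111/2 - 23001/25750) = √(-726063/12875) = I*√373922445/2575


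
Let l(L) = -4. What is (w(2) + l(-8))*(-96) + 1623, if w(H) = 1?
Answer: 1911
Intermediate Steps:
(w(2) + l(-8))*(-96) + 1623 = (1 - 4)*(-96) + 1623 = -3*(-96) + 1623 = 288 + 1623 = 1911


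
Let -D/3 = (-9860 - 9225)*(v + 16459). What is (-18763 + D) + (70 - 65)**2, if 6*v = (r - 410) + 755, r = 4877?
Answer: 992172242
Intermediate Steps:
v = 2611/3 (v = ((4877 - 410) + 755)/6 = (4467 + 755)/6 = (1/6)*5222 = 2611/3 ≈ 870.33)
D = 992190980 (D = -3*(-9860 - 9225)*(2611/3 + 16459) = -(-57255)*51988/3 = -3*(-992190980/3) = 992190980)
(-18763 + D) + (70 - 65)**2 = (-18763 + 992190980) + (70 - 65)**2 = 992172217 + 5**2 = 992172217 + 25 = 992172242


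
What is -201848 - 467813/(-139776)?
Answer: -28213038235/139776 ≈ -2.0184e+5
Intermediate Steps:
-201848 - 467813/(-139776) = -201848 - 467813*(-1)/139776 = -201848 - 1*(-467813/139776) = -201848 + 467813/139776 = -28213038235/139776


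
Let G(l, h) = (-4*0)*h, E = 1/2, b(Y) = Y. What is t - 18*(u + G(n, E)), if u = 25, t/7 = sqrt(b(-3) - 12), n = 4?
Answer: -450 + 7*I*sqrt(15) ≈ -450.0 + 27.111*I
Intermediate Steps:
t = 7*I*sqrt(15) (t = 7*sqrt(-3 - 12) = 7*sqrt(-15) = 7*(I*sqrt(15)) = 7*I*sqrt(15) ≈ 27.111*I)
E = 1/2 ≈ 0.50000
G(l, h) = 0 (G(l, h) = 0*h = 0)
t - 18*(u + G(n, E)) = 7*I*sqrt(15) - 18*(25 + 0) = 7*I*sqrt(15) - 18*25 = 7*I*sqrt(15) - 450 = -450 + 7*I*sqrt(15)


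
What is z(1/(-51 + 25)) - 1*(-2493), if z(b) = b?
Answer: 64817/26 ≈ 2493.0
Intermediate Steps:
z(1/(-51 + 25)) - 1*(-2493) = 1/(-51 + 25) - 1*(-2493) = 1/(-26) + 2493 = -1/26 + 2493 = 64817/26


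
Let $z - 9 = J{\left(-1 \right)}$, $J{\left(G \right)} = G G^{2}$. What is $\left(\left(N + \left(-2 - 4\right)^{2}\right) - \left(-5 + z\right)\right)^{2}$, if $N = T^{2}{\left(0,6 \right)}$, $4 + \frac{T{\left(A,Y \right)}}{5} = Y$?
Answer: $17689$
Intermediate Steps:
$T{\left(A,Y \right)} = -20 + 5 Y$
$J{\left(G \right)} = G^{3}$
$z = 8$ ($z = 9 + \left(-1\right)^{3} = 9 - 1 = 8$)
$N = 100$ ($N = \left(-20 + 5 \cdot 6\right)^{2} = \left(-20 + 30\right)^{2} = 10^{2} = 100$)
$\left(\left(N + \left(-2 - 4\right)^{2}\right) - \left(-5 + z\right)\right)^{2} = \left(\left(100 + \left(-2 - 4\right)^{2}\right) + \left(-16 + \left(21 - 8\right)\right)\right)^{2} = \left(\left(100 + \left(-6\right)^{2}\right) + \left(-16 + \left(21 - 8\right)\right)\right)^{2} = \left(\left(100 + 36\right) + \left(-16 + 13\right)\right)^{2} = \left(136 - 3\right)^{2} = 133^{2} = 17689$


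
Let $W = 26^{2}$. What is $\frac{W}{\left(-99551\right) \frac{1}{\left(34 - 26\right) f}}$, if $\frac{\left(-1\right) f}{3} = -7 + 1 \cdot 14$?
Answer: $\frac{113568}{99551} \approx 1.1408$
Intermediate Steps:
$f = -21$ ($f = - 3 \left(-7 + 1 \cdot 14\right) = - 3 \left(-7 + 14\right) = \left(-3\right) 7 = -21$)
$W = 676$
$\frac{W}{\left(-99551\right) \frac{1}{\left(34 - 26\right) f}} = \frac{676}{\left(-99551\right) \frac{1}{\left(34 - 26\right) \left(-21\right)}} = \frac{676}{\left(-99551\right) \frac{1}{8 \left(-21\right)}} = \frac{676}{\left(-99551\right) \frac{1}{-168}} = \frac{676}{\left(-99551\right) \left(- \frac{1}{168}\right)} = \frac{676}{\frac{99551}{168}} = 676 \cdot \frac{168}{99551} = \frac{113568}{99551}$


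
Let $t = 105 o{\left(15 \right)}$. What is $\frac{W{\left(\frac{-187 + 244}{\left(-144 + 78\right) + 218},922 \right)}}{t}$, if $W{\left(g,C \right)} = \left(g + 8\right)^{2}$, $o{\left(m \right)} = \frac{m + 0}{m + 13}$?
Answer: $\frac{4489}{3600} \approx 1.2469$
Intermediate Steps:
$o{\left(m \right)} = \frac{m}{13 + m}$
$W{\left(g,C \right)} = \left(8 + g\right)^{2}$
$t = \frac{225}{4}$ ($t = 105 \frac{15}{13 + 15} = 105 \cdot \frac{15}{28} = \frac{225}{4} \approx 56.25$)
$\frac{W{\left(\frac{-187 + 244}{\left(-144 + 78\right) + 218},922 \right)}}{t} = \frac{\left(8 + \frac{-187 + 244}{\left(-144 + 78\right) + 218}\right)^{2}}{\frac{225}{4}} = \left(8 + \frac{57}{-66 + 218}\right)^{2} \cdot \frac{4}{225} = \left(8 + \frac{57}{152}\right)^{2} \cdot \frac{4}{225} = \left(8 + 57 \cdot \frac{1}{152}\right)^{2} \cdot \frac{4}{225} = \left(8 + \frac{3}{8}\right)^{2} \cdot \frac{4}{225} = \left(\frac{67}{8}\right)^{2} \cdot \frac{4}{225} = \frac{4489}{64} \cdot \frac{4}{225} = \frac{4489}{3600}$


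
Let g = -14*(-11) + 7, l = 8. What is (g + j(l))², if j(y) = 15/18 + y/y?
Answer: 954529/36 ≈ 26515.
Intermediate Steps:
j(y) = 11/6 (j(y) = 15*(1/18) + 1 = ⅚ + 1 = 11/6)
g = 161 (g = 154 + 7 = 161)
(g + j(l))² = (161 + 11/6)² = (977/6)² = 954529/36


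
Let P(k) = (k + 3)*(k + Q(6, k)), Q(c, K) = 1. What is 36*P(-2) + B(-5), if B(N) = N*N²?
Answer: -161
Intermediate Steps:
B(N) = N³
P(k) = (1 + k)*(3 + k) (P(k) = (k + 3)*(k + 1) = (3 + k)*(1 + k) = (1 + k)*(3 + k))
36*P(-2) + B(-5) = 36*(3 + (-2)² + 4*(-2)) + (-5)³ = 36*(3 + 4 - 8) - 125 = 36*(-1) - 125 = -36 - 125 = -161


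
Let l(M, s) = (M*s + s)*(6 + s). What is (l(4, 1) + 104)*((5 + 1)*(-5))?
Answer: -4170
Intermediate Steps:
l(M, s) = (6 + s)*(s + M*s) (l(M, s) = (s + M*s)*(6 + s) = (6 + s)*(s + M*s))
(l(4, 1) + 104)*((5 + 1)*(-5)) = (1*(6 + 1 + 6*4 + 4*1) + 104)*((5 + 1)*(-5)) = (1*(6 + 1 + 24 + 4) + 104)*(6*(-5)) = (1*35 + 104)*(-30) = (35 + 104)*(-30) = 139*(-30) = -4170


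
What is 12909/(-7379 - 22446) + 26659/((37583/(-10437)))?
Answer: -169367196978/22875775 ≈ -7403.8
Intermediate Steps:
12909/(-7379 - 22446) + 26659/((37583/(-10437))) = 12909/(-29825) + 26659/((37583*(-1/10437))) = 12909*(-1/29825) + 26659/(-767/213) = -12909/29825 + 26659*(-213/767) = -12909/29825 - 5678367/767 = -169367196978/22875775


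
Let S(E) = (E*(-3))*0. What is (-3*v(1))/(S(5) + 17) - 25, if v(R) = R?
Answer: -428/17 ≈ -25.176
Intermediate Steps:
S(E) = 0 (S(E) = -3*E*0 = 0)
(-3*v(1))/(S(5) + 17) - 25 = (-3*1)/(0 + 17) - 25 = -3/17 - 25 = -428/17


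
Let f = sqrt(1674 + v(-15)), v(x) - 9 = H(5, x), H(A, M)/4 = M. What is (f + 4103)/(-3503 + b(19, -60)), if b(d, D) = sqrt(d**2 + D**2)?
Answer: -14372809/12267048 - 4103*sqrt(3961)/12267048 - 3503*sqrt(1623)/12267048 - sqrt(6428703)/12267048 ≈ -1.2044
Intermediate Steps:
H(A, M) = 4*M
v(x) = 9 + 4*x
b(d, D) = sqrt(D**2 + d**2)
f = sqrt(1623) (f = sqrt(1674 + (9 + 4*(-15))) = sqrt(1674 + (9 - 60)) = sqrt(1674 - 51) = sqrt(1623) ≈ 40.286)
(f + 4103)/(-3503 + b(19, -60)) = (sqrt(1623) + 4103)/(-3503 + sqrt((-60)**2 + 19**2)) = (4103 + sqrt(1623))/(-3503 + sqrt(3600 + 361)) = (4103 + sqrt(1623))/(-3503 + sqrt(3961))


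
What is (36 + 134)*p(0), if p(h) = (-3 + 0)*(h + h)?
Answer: 0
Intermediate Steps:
p(h) = -6*h
(36 + 134)*p(0) = (36 + 134)*(-6*0) = 170*0 = 0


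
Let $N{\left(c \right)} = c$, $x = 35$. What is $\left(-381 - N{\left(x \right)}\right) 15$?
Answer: $-6240$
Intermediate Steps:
$\left(-381 - N{\left(x \right)}\right) 15 = \left(-381 - 35\right) 15 = \left(-416\right) 15 = -6240$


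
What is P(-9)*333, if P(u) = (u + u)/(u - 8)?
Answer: 5994/17 ≈ 352.59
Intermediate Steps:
P(u) = 2*u/(-8 + u) (P(u) = (2*u)/(-8 + u) = 2*u/(-8 + u))
P(-9)*333 = (2*(-9)/(-8 - 9))*333 = (2*(-9)/(-17))*333 = (2*(-9)*(-1/17))*333 = (18/17)*333 = 5994/17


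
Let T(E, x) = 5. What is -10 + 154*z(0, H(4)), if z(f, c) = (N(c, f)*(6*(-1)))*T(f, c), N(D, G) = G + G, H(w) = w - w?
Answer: -10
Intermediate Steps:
H(w) = 0
N(D, G) = 2*G
z(f, c) = -60*f (z(f, c) = ((2*f)*(6*(-1)))*5 = ((2*f)*(-6))*5 = -12*f*5 = -60*f)
-10 + 154*z(0, H(4)) = -10 + 154*(-60*0) = -10 + 154*0 = -10 + 0 = -10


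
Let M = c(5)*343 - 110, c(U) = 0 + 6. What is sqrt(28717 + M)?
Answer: sqrt(30665) ≈ 175.11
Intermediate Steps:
c(U) = 6
M = 1948 (M = 6*343 - 110 = 2058 - 110 = 1948)
sqrt(28717 + M) = sqrt(28717 + 1948) = sqrt(30665)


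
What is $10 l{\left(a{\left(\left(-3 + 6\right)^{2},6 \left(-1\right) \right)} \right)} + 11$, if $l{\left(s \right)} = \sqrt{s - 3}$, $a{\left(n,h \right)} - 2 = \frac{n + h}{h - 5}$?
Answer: $11 + \frac{10 i \sqrt{154}}{11} \approx 11.0 + 11.282 i$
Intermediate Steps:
$a{\left(n,h \right)} = 2 + \frac{h + n}{-5 + h}$ ($a{\left(n,h \right)} = 2 + \frac{n + h}{h - 5} = 2 + \frac{h + n}{-5 + h}$)
$l{\left(s \right)} = \sqrt{-3 + s}$
$10 l{\left(a{\left(\left(-3 + 6\right)^{2},6 \left(-1\right) \right)} \right)} + 11 = 10 \sqrt{-3 + \frac{-10 + \left(-3 + 6\right)^{2} + 3 \cdot 6 \left(-1\right)}{-5 + 6 \left(-1\right)}} + 11 = 10 \sqrt{-3 + \frac{-10 + 3^{2} + 3 \left(-6\right)}{-5 - 6}} + 11 = 10 \sqrt{-3 + \frac{-10 + 9 - 18}{-11}} + 11 = 10 \sqrt{-3 - - \frac{19}{11}} + 11 = 10 \sqrt{-3 + \frac{19}{11}} + 11 = 10 \sqrt{- \frac{14}{11}} + 11 = 10 \frac{i \sqrt{154}}{11} + 11 = \frac{10 i \sqrt{154}}{11} + 11 = 11 + \frac{10 i \sqrt{154}}{11}$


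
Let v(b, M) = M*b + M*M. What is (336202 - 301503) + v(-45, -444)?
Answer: 251815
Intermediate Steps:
v(b, M) = M**2 + M*b (v(b, M) = M*b + M**2 = M**2 + M*b)
(336202 - 301503) + v(-45, -444) = (336202 - 301503) - 444*(-444 - 45) = 34699 - 444*(-489) = 34699 + 217116 = 251815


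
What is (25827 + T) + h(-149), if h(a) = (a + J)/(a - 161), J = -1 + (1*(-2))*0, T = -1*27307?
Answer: -45865/31 ≈ -1479.5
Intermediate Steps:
T = -27307
J = -1 (J = -1 - 2*0 = -1 + 0 = -1)
h(a) = (-1 + a)/(-161 + a) (h(a) = (a - 1)/(a - 161) = (-1 + a)/(-161 + a))
(25827 + T) + h(-149) = (25827 - 27307) + (-1 - 149)/(-161 - 149) = -1480 - 150/(-310) = -1480 - 1/310*(-150) = -1480 + 15/31 = -45865/31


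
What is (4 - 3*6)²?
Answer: 196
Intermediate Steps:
(4 - 3*6)² = (4 - 18)² = (-14)² = 196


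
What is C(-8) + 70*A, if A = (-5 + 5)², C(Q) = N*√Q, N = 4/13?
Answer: 8*I*√2/13 ≈ 0.87029*I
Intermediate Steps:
N = 4/13 (N = 4*(1/13) = 4/13 ≈ 0.30769)
C(Q) = 4*√Q/13
A = 0 (A = 0² = 0)
C(-8) + 70*A = 4*√(-8)/13 + 70*0 = 4*(2*I*√2)/13 + 0 = 8*I*√2/13 + 0 = 8*I*√2/13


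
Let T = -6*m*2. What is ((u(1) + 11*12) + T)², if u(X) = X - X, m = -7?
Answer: 46656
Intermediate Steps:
u(X) = 0
T = 84 (T = -6*(-7)*2 = 42*2 = 84)
((u(1) + 11*12) + T)² = ((0 + 11*12) + 84)² = ((0 + 132) + 84)² = (132 + 84)² = 216² = 46656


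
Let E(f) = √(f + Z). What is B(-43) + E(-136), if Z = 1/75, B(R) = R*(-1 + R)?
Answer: 1892 + I*√30597/15 ≈ 1892.0 + 11.661*I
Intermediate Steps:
Z = 1/75 ≈ 0.013333
E(f) = √(1/75 + f) (E(f) = √(f + 1/75) = √(1/75 + f))
B(-43) + E(-136) = -43*(-1 - 43) + √(3 + 225*(-136))/15 = -43*(-44) + √(3 - 30600)/15 = 1892 + √(-30597)/15 = 1892 + (I*√30597)/15 = 1892 + I*√30597/15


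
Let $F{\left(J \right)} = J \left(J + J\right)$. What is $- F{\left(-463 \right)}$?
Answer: $-428738$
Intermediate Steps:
$F{\left(J \right)} = 2 J^{2}$ ($F{\left(J \right)} = J 2 J = 2 J^{2}$)
$- F{\left(-463 \right)} = - 2 \left(-463\right)^{2} = - 2 \cdot 214369 = \left(-1\right) 428738 = -428738$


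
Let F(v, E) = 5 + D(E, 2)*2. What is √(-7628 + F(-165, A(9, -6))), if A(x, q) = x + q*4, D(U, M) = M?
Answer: I*√7619 ≈ 87.287*I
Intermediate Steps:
A(x, q) = x + 4*q
F(v, E) = 9 (F(v, E) = 5 + 2*2 = 5 + 4 = 9)
√(-7628 + F(-165, A(9, -6))) = √(-7628 + 9) = √(-7619) = I*√7619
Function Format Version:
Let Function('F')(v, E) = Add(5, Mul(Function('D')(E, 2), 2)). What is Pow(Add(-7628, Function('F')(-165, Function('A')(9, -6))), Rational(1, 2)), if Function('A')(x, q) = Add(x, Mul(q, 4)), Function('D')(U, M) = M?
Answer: Mul(I, Pow(7619, Rational(1, 2))) ≈ Mul(87.287, I)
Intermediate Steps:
Function('A')(x, q) = Add(x, Mul(4, q))
Function('F')(v, E) = 9 (Function('F')(v, E) = Add(5, Mul(2, 2)) = Add(5, 4) = 9)
Pow(Add(-7628, Function('F')(-165, Function('A')(9, -6))), Rational(1, 2)) = Pow(Add(-7628, 9), Rational(1, 2)) = Pow(-7619, Rational(1, 2)) = Mul(I, Pow(7619, Rational(1, 2)))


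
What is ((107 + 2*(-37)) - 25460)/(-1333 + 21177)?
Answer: -25427/19844 ≈ -1.2813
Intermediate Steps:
((107 + 2*(-37)) - 25460)/(-1333 + 21177) = ((107 - 74) - 25460)/19844 = (33 - 25460)*(1/19844) = -25427*1/19844 = -25427/19844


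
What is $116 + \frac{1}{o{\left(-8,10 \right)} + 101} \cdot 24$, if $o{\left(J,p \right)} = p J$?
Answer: $\frac{820}{7} \approx 117.14$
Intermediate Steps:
$o{\left(J,p \right)} = J p$
$116 + \frac{1}{o{\left(-8,10 \right)} + 101} \cdot 24 = 116 + \frac{1}{\left(-8\right) 10 + 101} \cdot 24 = 116 + \frac{1}{-80 + 101} \cdot 24 = 116 + \frac{1}{21} \cdot 24 = 116 + \frac{8}{7} = \frac{820}{7}$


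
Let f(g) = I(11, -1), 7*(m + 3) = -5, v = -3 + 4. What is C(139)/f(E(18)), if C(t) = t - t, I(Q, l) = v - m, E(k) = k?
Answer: 0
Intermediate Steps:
v = 1
m = -26/7 (m = -3 + (1/7)*(-5) = -3 - 5/7 = -26/7 ≈ -3.7143)
I(Q, l) = 33/7 (I(Q, l) = 1 - 1*(-26/7) = 1 + 26/7 = 33/7)
f(g) = 33/7
C(t) = 0
C(139)/f(E(18)) = 0/(33/7) = 0*(7/33) = 0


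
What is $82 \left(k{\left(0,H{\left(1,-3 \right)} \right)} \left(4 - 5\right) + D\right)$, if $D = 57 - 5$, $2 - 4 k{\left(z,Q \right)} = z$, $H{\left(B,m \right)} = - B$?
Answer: $4223$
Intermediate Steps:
$k{\left(z,Q \right)} = \frac{1}{2} - \frac{z}{4}$
$D = 52$
$82 \left(k{\left(0,H{\left(1,-3 \right)} \right)} \left(4 - 5\right) + D\right) = 82 \left(\left(\frac{1}{2} - 0\right) \left(4 - 5\right) + 52\right) = 82 \left(\left(\frac{1}{2} + 0\right) \left(-1\right) + 52\right) = 82 \left(\frac{1}{2} \left(-1\right) + 52\right) = 82 \left(- \frac{1}{2} + 52\right) = 82 \cdot \frac{103}{2} = 4223$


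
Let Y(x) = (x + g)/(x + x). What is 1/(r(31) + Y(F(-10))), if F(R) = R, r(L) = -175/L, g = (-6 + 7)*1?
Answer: -620/3221 ≈ -0.19249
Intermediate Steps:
g = 1 (g = 1*1 = 1)
Y(x) = (1 + x)/(2*x) (Y(x) = (x + 1)/(x + x) = (1 + x)/((2*x)) = (1 + x)*(1/(2*x)) = (1 + x)/(2*x))
1/(r(31) + Y(F(-10))) = 1/(-175/31 + (1/2)*(1 - 10)/(-10)) = 1/(-175*1/31 + (1/2)*(-1/10)*(-9)) = 1/(-175/31 + 9/20) = 1/(-3221/620) = -620/3221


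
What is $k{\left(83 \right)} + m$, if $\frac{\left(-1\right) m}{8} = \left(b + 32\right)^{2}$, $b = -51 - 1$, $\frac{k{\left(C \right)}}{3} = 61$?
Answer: $-3017$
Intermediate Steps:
$k{\left(C \right)} = 183$ ($k{\left(C \right)} = 3 \cdot 61 = 183$)
$b = -52$
$m = -3200$ ($m = - 8 \left(-52 + 32\right)^{2} = - 8 \left(-20\right)^{2} = \left(-8\right) 400 = -3200$)
$k{\left(83 \right)} + m = 183 - 3200 = -3017$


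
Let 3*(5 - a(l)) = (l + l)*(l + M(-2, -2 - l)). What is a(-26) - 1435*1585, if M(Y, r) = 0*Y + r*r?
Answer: -6794810/3 ≈ -2.2649e+6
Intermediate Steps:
M(Y, r) = r² (M(Y, r) = 0 + r² = r²)
a(l) = 5 - 2*l*(l + (-2 - l)²)/3 (a(l) = 5 - (l + l)*(l + (-2 - l)²)/3 = 5 - 2*l*(l + (-2 - l)²)/3)
a(-26) - 1435*1585 = (5 - ⅔*(-26)² - ⅔*(-26)*(2 - 26)²) - 1435*1585 = (5 - ⅔*676 - ⅔*(-26)*(-24)²) - 2274475 = (5 - 1352/3 - ⅔*(-26)*576) - 2274475 = (5 - 1352/3 + 9984) - 2274475 = 28615/3 - 2274475 = -6794810/3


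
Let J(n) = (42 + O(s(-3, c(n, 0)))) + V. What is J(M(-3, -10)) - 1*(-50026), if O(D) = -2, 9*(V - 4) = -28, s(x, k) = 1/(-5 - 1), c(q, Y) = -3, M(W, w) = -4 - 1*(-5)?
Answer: 450602/9 ≈ 50067.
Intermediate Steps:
M(W, w) = 1 (M(W, w) = -4 + 5 = 1)
s(x, k) = -1/6 (s(x, k) = 1/(-6) = -1/6)
V = 8/9 (V = 4 + (1/9)*(-28) = 4 - 28/9 = 8/9 ≈ 0.88889)
J(n) = 368/9 (J(n) = (42 - 2) + 8/9 = 40 + 8/9 = 368/9)
J(M(-3, -10)) - 1*(-50026) = 368/9 - 1*(-50026) = 368/9 + 50026 = 450602/9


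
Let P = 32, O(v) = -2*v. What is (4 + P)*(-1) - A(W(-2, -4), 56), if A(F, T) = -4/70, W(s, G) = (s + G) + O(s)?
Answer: -1258/35 ≈ -35.943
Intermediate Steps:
W(s, G) = G - s (W(s, G) = (s + G) - 2*s = (G + s) - 2*s = G - s)
A(F, T) = -2/35 (A(F, T) = -4*1/70 = -2/35)
(4 + P)*(-1) - A(W(-2, -4), 56) = (4 + 32)*(-1) - 1*(-2/35) = 36*(-1) + 2/35 = -36 + 2/35 = -1258/35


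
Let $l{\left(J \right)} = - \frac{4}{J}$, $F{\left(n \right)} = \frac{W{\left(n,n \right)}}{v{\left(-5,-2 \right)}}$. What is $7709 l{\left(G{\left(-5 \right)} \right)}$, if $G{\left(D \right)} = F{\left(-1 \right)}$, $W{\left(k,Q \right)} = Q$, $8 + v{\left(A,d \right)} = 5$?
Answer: $-92508$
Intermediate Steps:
$v{\left(A,d \right)} = -3$ ($v{\left(A,d \right)} = -8 + 5 = -3$)
$F{\left(n \right)} = - \frac{n}{3}$ ($F{\left(n \right)} = \frac{n}{-3} = n \left(- \frac{1}{3}\right) = - \frac{n}{3}$)
$G{\left(D \right)} = \frac{1}{3}$ ($G{\left(D \right)} = \left(- \frac{1}{3}\right) \left(-1\right) = \frac{1}{3}$)
$7709 l{\left(G{\left(-5 \right)} \right)} = 7709 \left(- 4 \frac{1}{\frac{1}{3}}\right) = 7709 \left(\left(-4\right) 3\right) = 7709 \left(-12\right) = -92508$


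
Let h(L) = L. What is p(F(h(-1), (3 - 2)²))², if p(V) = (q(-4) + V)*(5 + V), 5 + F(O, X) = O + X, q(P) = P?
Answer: 0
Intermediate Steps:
F(O, X) = -5 + O + X (F(O, X) = -5 + (O + X) = -5 + O + X)
p(V) = (-4 + V)*(5 + V)
p(F(h(-1), (3 - 2)²))² = (-20 + (-5 - 1 + (3 - 2)²) + (-5 - 1 + (3 - 2)²)²)² = (-20 + (-5 - 1 + 1²) + (-5 - 1 + 1²)²)² = (-20 + (-5 - 1 + 1) + (-5 - 1 + 1)²)² = (-20 - 5 + (-5)²)² = (-20 - 5 + 25)² = 0² = 0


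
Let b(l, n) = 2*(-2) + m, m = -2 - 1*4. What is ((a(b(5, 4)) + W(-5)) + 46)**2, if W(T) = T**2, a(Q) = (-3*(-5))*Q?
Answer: 6241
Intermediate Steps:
m = -6 (m = -2 - 4 = -6)
b(l, n) = -10 (b(l, n) = 2*(-2) - 6 = -4 - 6 = -10)
a(Q) = 15*Q
((a(b(5, 4)) + W(-5)) + 46)**2 = ((15*(-10) + (-5)**2) + 46)**2 = ((-150 + 25) + 46)**2 = (-125 + 46)**2 = (-79)**2 = 6241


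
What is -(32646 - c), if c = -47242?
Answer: -79888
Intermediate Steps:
-(32646 - c) = -(32646 - 1*(-47242)) = -(32646 + 47242) = -1*79888 = -79888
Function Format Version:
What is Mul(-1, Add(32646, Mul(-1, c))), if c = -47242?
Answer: -79888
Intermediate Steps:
Mul(-1, Add(32646, Mul(-1, c))) = Mul(-1, Add(32646, Mul(-1, -47242))) = Mul(-1, Add(32646, 47242)) = Mul(-1, 79888) = -79888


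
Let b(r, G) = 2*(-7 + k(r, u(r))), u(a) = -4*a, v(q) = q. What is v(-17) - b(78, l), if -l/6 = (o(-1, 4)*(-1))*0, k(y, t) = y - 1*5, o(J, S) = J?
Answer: -149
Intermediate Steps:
k(y, t) = -5 + y (k(y, t) = y - 5 = -5 + y)
l = 0 (l = -6*(-1*(-1))*0 = -6*0 = 0)
b(r, G) = -24 + 2*r (b(r, G) = 2*(-7 + (-5 + r)) = 2*(-12 + r) = -24 + 2*r)
v(-17) - b(78, l) = -17 - (-24 + 2*78) = -17 - (-24 + 156) = -17 - 1*132 = -17 - 132 = -149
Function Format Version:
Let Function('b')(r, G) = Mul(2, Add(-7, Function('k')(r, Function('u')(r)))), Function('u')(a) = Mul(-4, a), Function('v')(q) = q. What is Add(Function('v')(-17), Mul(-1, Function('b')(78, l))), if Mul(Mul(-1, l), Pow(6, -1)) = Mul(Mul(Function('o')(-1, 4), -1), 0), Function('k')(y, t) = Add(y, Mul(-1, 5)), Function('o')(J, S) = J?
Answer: -149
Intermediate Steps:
Function('k')(y, t) = Add(-5, y) (Function('k')(y, t) = Add(y, -5) = Add(-5, y))
l = 0 (l = Mul(-6, Mul(Mul(-1, -1), 0)) = Mul(-6, Mul(1, 0)) = Mul(-6, 0) = 0)
Function('b')(r, G) = Add(-24, Mul(2, r)) (Function('b')(r, G) = Mul(2, Add(-7, Add(-5, r))) = Mul(2, Add(-12, r)) = Add(-24, Mul(2, r)))
Add(Function('v')(-17), Mul(-1, Function('b')(78, l))) = Add(-17, Mul(-1, Add(-24, Mul(2, 78)))) = Add(-17, Mul(-1, Add(-24, 156))) = Add(-17, Mul(-1, 132)) = Add(-17, -132) = -149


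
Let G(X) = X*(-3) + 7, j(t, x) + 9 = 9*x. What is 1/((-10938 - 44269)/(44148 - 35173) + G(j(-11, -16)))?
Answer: 8975/4127143 ≈ 0.0021746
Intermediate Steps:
j(t, x) = -9 + 9*x
G(X) = 7 - 3*X (G(X) = -3*X + 7 = 7 - 3*X)
1/((-10938 - 44269)/(44148 - 35173) + G(j(-11, -16))) = 1/((-10938 - 44269)/(44148 - 35173) + (7 - 3*(-9 + 9*(-16)))) = 1/(-55207/8975 + (7 - 3*(-9 - 144))) = 1/(-55207*1/8975 + (7 - 3*(-153))) = 1/(-55207/8975 + (7 + 459)) = 1/(-55207/8975 + 466) = 1/(4127143/8975) = 8975/4127143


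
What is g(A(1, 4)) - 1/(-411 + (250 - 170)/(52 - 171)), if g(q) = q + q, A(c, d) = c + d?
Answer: 490009/48989 ≈ 10.002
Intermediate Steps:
g(q) = 2*q
g(A(1, 4)) - 1/(-411 + (250 - 170)/(52 - 171)) = 2*(1 + 4) - 1/(-411 + (250 - 170)/(52 - 171)) = 2*5 - 1/(-411 + 80/(-119)) = 10 - 1/(-411 + 80*(-1/119)) = 10 - 1/(-411 - 80/119) = 10 - 1/(-48989/119) = 10 - 1*(-119/48989) = 10 + 119/48989 = 490009/48989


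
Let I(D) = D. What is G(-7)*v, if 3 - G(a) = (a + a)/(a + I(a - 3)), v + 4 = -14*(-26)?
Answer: 13320/17 ≈ 783.53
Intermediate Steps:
v = 360 (v = -4 - 14*(-26) = -4 + 364 = 360)
G(a) = 3 - 2*a/(-3 + 2*a) (G(a) = 3 - (a + a)/(a + (a - 3)) = 3 - 2*a/(a + (-3 + a)) = 3 - 2*a/(-3 + 2*a))
G(-7)*v = ((-9 + 4*(-7))/(-3 + 2*(-7)))*360 = ((-9 - 28)/(-3 - 14))*360 = (-37/(-17))*360 = -1/17*(-37)*360 = (37/17)*360 = 13320/17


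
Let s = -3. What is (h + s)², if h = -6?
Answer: 81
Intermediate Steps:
(h + s)² = (-6 - 3)² = (-9)² = 81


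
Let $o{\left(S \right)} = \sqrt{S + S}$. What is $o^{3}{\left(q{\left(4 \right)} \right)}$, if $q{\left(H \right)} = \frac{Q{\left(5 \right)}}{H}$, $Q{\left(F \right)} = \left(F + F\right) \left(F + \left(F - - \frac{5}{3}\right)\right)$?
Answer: $\frac{875 \sqrt{21}}{9} \approx 445.53$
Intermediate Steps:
$Q{\left(F \right)} = 2 F \left(\frac{5}{3} + 2 F\right)$ ($Q{\left(F \right)} = 2 F \left(F + \left(F - \left(-5\right) \frac{1}{3}\right)\right) = 2 F \left(F + \left(F - - \frac{5}{3}\right)\right) = 2 F \left(F + \left(F + \frac{5}{3}\right)\right) = 2 F \left(F + \left(\frac{5}{3} + F\right)\right) = 2 F \left(\frac{5}{3} + 2 F\right)$)
$q{\left(H \right)} = \frac{350}{3 H}$ ($q{\left(H \right)} = \frac{\frac{2}{3} \cdot 5 \left(5 + 6 \cdot 5\right)}{H} = \frac{\frac{2}{3} \cdot 5 \left(5 + 30\right)}{H} = \frac{\frac{2}{3} \cdot 5 \cdot 35}{H} = \frac{350}{3 H}$)
$o{\left(S \right)} = \sqrt{2} \sqrt{S}$ ($o{\left(S \right)} = \sqrt{2 S} = \sqrt{2} \sqrt{S}$)
$o^{3}{\left(q{\left(4 \right)} \right)} = \left(\sqrt{2} \sqrt{\frac{350}{3 \cdot 4}}\right)^{3} = \left(\sqrt{2} \sqrt{\frac{350}{3} \cdot \frac{1}{4}}\right)^{3} = \left(\sqrt{2} \sqrt{\frac{175}{6}}\right)^{3} = \left(\sqrt{2} \frac{5 \sqrt{42}}{6}\right)^{3} = \left(\frac{5 \sqrt{21}}{3}\right)^{3} = \frac{875 \sqrt{21}}{9}$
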